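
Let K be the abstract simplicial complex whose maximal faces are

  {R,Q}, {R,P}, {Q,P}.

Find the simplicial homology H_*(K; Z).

Fix the vertex order P < Q < R and write every simplex with vertices in increasing order. Then dim K = 1 and the simplices of K are:

  0-simplices (3): P, Q, R
  1-simplices (3): PQ, PR, QR

Hence C_0 ≅ Z^3, C_1 ≅ Z^3.

Boundary ∂_1: C_1 → C_0 maps an edge to its endpoints' difference, ∂[p,q] = q − p. For instance
  ∂PQ = Q − P.
As a 3×3 matrix over Z this has rank 2, with invariant factors (1,1).

From H_k ≅ ker(∂_k) / im(∂_{k+1}) we obtain:

  H_0: rank C_0 − rank ∂_1 = 3 − 2 = 1, and the invariant factors of ∂_1 are all 1, so H_0 = Z.
  H_1: rank ker ∂_1 − rank ∂_2 = (3 − 2) − 0 = 1, and there is no ∂_2, so H_1 = Z.

H_0 ≅ Z,  H_1 ≅ Z.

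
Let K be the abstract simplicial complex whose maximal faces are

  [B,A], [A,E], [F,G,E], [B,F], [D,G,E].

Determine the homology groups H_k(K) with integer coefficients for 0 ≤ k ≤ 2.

H_0 = Z,  H_1 = Z,  H_2 = 0.

Take the total order A < B < D < E < F < G on the vertex set. Then K (dimension 2) consists of the simplices:

  0-simplices (6): A, B, D, E, F, G
  1-simplices (8): AB, AE, BF, DE, DG, EF, EG, FG
  2-simplices (2): DEG, EFG

giving chain groups C_0 ≅ Z^6, C_1 ≅ Z^8, C_2 ≅ Z^2.

The boundary map ∂_1: C_1 → C_0 sends each edge [p,q] (with p < q) to q − p.
The resulting 6×8 matrix has rank 5, and its Smith normal form has invariant factors (1,1,1,1,1).

∂_2: C_2 → C_1 acts by ∂[p,q,r] = [q,r] − [p,r] + [p,q]. For instance
  ∂EFG = FG − EG + EF,
  ∂DEG = EG − DG + DE.
As a 8×2 matrix over Z this has rank 2, with invariant factors (1,1).

Reading off H_k = ker ∂_k / im ∂_{k+1}:

  H_0: rank C_0 − rank ∂_1 = 6 − 5 = 1, and the invariant factors of ∂_1 are all 1, so H_0 = Z.
  H_1: rank ker ∂_1 − rank ∂_2 = (8 − 5) − 2 = 1, and the invariant factors of ∂_2 are all 1, so H_1 = Z.
  H_2: rank ker ∂_2 − rank ∂_3 = (2 − 2) − 0 = 0, and there is no ∂_3, so H_2 = 0.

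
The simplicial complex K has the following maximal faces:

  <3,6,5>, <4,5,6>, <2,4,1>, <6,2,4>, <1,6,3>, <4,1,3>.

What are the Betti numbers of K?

b_0 = 1, b_1 = 1, b_2 = 0.

We work with the vertex ordering 1 < 2 < 3 < 4 < 5 < 6. The simplices of K, each written with vertices in increasing order, are:

  0-simplices (6): [1], [2], [3], [4], [5], [6]
  1-simplices (12): [1,2], [1,3], [1,4], [1,6], [2,4], [2,6], [3,4], [3,5], [3,6], [4,5], [4,6], [5,6]
  2-simplices (6): [1,2,4], [1,3,4], [1,3,6], [2,4,6], [3,5,6], [4,5,6]

Hence C_0 ≅ Z^6, C_1 ≅ Z^12, C_2 ≅ Z^6.

The boundary map ∂_1: C_1 → C_0 is given by ∂[p,q] = [q] − [p]. For instance
  ∂[1,3] = [3] − [1].
The resulting 6×12 matrix has rank 5, and its Smith normal form has invariant factors (1,1,1,1,1).

The boundary map ∂_2: C_2 → C_1 sends each 2-simplex [p,q,r] to [q,r] − [p,r] + [p,q]. For instance
  ∂[1,3,4] = [3,4] − [1,4] + [1,3],
  ∂[1,3,6] = [3,6] − [1,6] + [1,3].
This gives a 12×6 integer matrix of rank 6; reducing to Smith normal form yields diagonal entries (1,1,1,1,1,1).

Computing H_k = (kernel of ∂_k) / (image of ∂_{k+1}):

  H_0: rank C_0 − rank ∂_1 = 6 − 5 = 1, and the invariant factors of ∂_1 are all 1, so H_0 = Z.
  H_1: rank ker ∂_1 − rank ∂_2 = (12 − 5) − 6 = 1, and the invariant factors of ∂_2 are all 1, so H_1 = Z.
  H_2: rank ker ∂_2 − rank ∂_3 = (6 − 6) − 0 = 0, and there is no ∂_3, so H_2 = 0.

As a check, the Euler characteristic is 6 − 12 + 6 = 0, which agrees with 1 − 1 + 0 = 0.

Hence the Betti numbers are b_0 = 1, b_1 = 1, b_2 = 0.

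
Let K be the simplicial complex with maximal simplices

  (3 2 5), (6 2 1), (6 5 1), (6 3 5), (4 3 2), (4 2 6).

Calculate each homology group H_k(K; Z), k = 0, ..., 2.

K has 6 vertices, 12 edges, 6 triangles.
rank ∂_0 = 0, rank ∂_1 = 5 ⇒ b_0 = 6 − 0 − 5 = 1; all invariant factors of ∂_1 are 1 so no torsion. So H_0 = Z.
rank ∂_1 = 5, rank ∂_2 = 6 ⇒ b_1 = 12 − 5 − 6 = 1; all invariant factors of ∂_2 are 1 so no torsion. So H_1 = Z.
rank ∂_2 = 6, rank ∂_3 = 0 ⇒ b_2 = 6 − 6 − 0 = 0. So H_2 = 0.

H_0 = Z,  H_1 = Z,  H_2 = 0.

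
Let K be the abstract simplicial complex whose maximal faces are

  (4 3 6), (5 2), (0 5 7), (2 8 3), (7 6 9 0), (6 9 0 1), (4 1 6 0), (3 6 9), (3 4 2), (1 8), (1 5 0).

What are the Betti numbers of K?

b_0 = 1, b_1 = 2, b_2 = 0, b_3 = 0.

Take the total order 0 < 1 < 2 < 3 < 4 < 5 < 6 < 7 < 8 < 9 on the vertex set. Then K (dimension 3) consists of the simplices:

  0-simplices (10): [0], [1], [2], [3], [4], [5], [6], [7], [8], [9]
  1-simplices (24): (24 of them)
  2-simplices (16): [0,1,4], [0,1,5], [0,1,6], [0,1,9], [0,4,6], [0,5,7], [0,6,7], [0,6,9], [0,7,9], [1,4,6], [1,6,9], [2,3,4], [2,3,8], [3,4,6], [3,6,9], [6,7,9]
  3-simplices (3): [0,1,4,6], [0,1,6,9], [0,6,7,9]

giving chain groups C_0 ≅ Z^10, C_1 ≅ Z^24, C_2 ≅ Z^16, C_3 ≅ Z^3.

The boundary map ∂_1: C_1 → C_0 maps an edge to its endpoints' difference, ∂[p,q] = q − p. For instance
  ∂[0,4] = [4] − [0].
This gives a 10×24 integer matrix of rank 9; reducing to Smith normal form yields diagonal entries (1,1,1,1,1,1,1,1,1).

The boundary map ∂_2: C_2 → C_1 sends each 2-simplex [p,q,r] to [q,r] − [p,r] + [p,q]. For instance
  ∂[1,4,6] = [4,6] − [1,6] + [1,4],
  ∂[0,6,7] = [6,7] − [0,7] + [0,6].
The resulting 24×16 matrix has rank 13, and its Smith normal form has invariant factors (1,1,1,1,1,1,1,1,1,1,1,1,1).

The boundary map ∂_3: C_3 → C_2 sends each 3-simplex σ to the alternating sum Σ_i (−1)^i (σ with its i-th vertex removed). For instance
  ∂[0,6,7,9] = [6,7,9] − [0,7,9] + [0,6,9] − [0,6,7],
  ∂[0,1,6,9] = [1,6,9] − [0,6,9] + [0,1,9] − [0,1,6].
The resulting 16×3 matrix has rank 3, and its Smith normal form has invariant factors (1,1,1).

Reading off H_k = ker ∂_k / im ∂_{k+1}:

  H_0: rank C_0 − rank ∂_1 = 10 − 9 = 1, and the invariant factors of ∂_1 are all 1, so H_0 = Z.
  H_1: rank ker ∂_1 − rank ∂_2 = (24 − 9) − 13 = 2, and the invariant factors of ∂_2 are all 1, so H_1 = Z^2.
  H_2: rank ker ∂_2 − rank ∂_3 = (16 − 13) − 3 = 0, and the invariant factors of ∂_3 are all 1, so H_2 = 0.
  H_3: rank ker ∂_3 − rank ∂_4 = (3 − 3) − 0 = 0, and there is no ∂_4, so H_3 = 0.

As a check, the Euler characteristic is 10 − 24 + 16 − 3 = -1, which agrees with 1 − 2 + 0 − 0 = -1.

Hence the Betti numbers are b_0 = 1, b_1 = 2, b_2 = 0, b_3 = 0.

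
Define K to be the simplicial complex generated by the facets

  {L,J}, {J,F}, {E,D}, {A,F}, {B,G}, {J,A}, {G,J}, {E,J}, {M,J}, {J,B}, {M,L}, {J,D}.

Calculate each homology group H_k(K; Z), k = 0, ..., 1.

We work with the vertex ordering A < B < D < E < F < G < J < L < M. The simplices of K, each written with vertices in increasing order, are:

  0-simplices (9): A, B, D, E, F, G, J, L, M
  1-simplices (12): AF, AJ, BG, BJ, DE, DJ, EJ, FJ, GJ, JL, JM, LM

giving chain groups C_0 ≅ Z^9, C_1 ≅ Z^12.

∂_1: C_1 → C_0 sends each edge [p,q] (with p < q) to q − p. For instance
  ∂DJ = J − D.
The 9×12 boundary matrix has rank 8 and Smith normal form diag(1,1,1,1,1,1,1,1).

Reading off H_k = ker ∂_k / im ∂_{k+1}:

  H_0: rank C_0 − rank ∂_1 = 9 − 8 = 1, and the invariant factors of ∂_1 are all 1, so H_0 ≅ Z.
  H_1: rank ker ∂_1 − rank ∂_2 = (12 − 8) − 0 = 4, and there is no ∂_2, so H_1 ≅ Z^4.

(K is a triangulation of a wedge of 4 circles.)

H_0 = Z,  H_1 = Z^4.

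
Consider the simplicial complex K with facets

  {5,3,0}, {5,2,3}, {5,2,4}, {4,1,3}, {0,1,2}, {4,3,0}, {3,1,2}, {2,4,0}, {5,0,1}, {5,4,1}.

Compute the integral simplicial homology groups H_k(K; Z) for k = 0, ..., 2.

H_0 ≅ Z,  H_1 ≅ Z/2Z,  H_2 = 0.

Order the vertices as 0 < 1 < 2 < 3 < 4 < 5. Listing each simplex with vertices in this order, K has dimension 2 with simplices:

  0-simplices (6): [0], [1], [2], [3], [4], [5]
  1-simplices (15): [0,1], [0,2], [0,3], [0,4], [0,5], [1,2], [1,3], [1,4], [1,5], [2,3], [2,4], [2,5], [3,4], [3,5], [4,5]
  2-simplices (10): [0,1,2], [0,1,5], [0,2,4], [0,3,4], [0,3,5], [1,2,3], [1,3,4], [1,4,5], [2,3,5], [2,4,5]

giving chain groups C_0 ≅ Z^6, C_1 ≅ Z^15, C_2 ≅ Z^10.

The boundary map ∂_1: C_1 → C_0 is given by ∂[p,q] = [q] − [p].
As a 6×15 matrix over Z this has rank 5, with invariant factors (1,1,1,1,1).

The boundary map ∂_2: C_2 → C_1 sends each 2-simplex [p,q,r] to [q,r] − [p,r] + [p,q]. For instance
  ∂[0,1,2] = [1,2] − [0,2] + [0,1],
  ∂[2,3,5] = [3,5] − [2,5] + [2,3].
The 15×10 boundary matrix has rank 10 and Smith normal form diag(1,1,1,1,1,1,1,1,1,2).

Now H_k = ker ∂_k / im ∂_{k+1}, so:

  H_0: rank C_0 − rank ∂_1 = 6 − 5 = 1, and the invariant factors of ∂_1 are all 1, so H_0 ≅ Z.
  H_1: rank ker ∂_1 − rank ∂_2 = (15 − 5) − 10 = 0, and ∂_2 has invariant factor 2 > 1, so H_1 ≅ Z/2Z.
  H_2: rank ker ∂_2 − rank ∂_3 = (10 − 10) − 0 = 0, and there is no ∂_3, so H_2 ≅ 0.

(K is a triangulation of the real projective plane RP^2.)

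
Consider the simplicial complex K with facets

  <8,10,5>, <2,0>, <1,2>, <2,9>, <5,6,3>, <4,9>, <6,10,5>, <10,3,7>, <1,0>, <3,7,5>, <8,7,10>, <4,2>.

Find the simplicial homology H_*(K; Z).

H_0 = Z^2,  H_1 = Z^3,  H_2 = 0.

K has 11 vertices, 18 edges, 6 triangles.
rank ∂_0 = 0, rank ∂_1 = 9 ⇒ b_0 = 11 − 0 − 9 = 2; all invariant factors of ∂_1 are 1 so no torsion. So H_0 ≅ Z^2.
rank ∂_1 = 9, rank ∂_2 = 6 ⇒ b_1 = 18 − 9 − 6 = 3; all invariant factors of ∂_2 are 1 so no torsion. So H_1 ≅ Z^3.
rank ∂_2 = 6, rank ∂_3 = 0 ⇒ b_2 = 6 − 6 − 0 = 0. So H_2 ≅ 0.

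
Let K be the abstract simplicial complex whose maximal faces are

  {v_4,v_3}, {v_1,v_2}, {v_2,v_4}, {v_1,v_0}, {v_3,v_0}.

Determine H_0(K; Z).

H_0 = Z.

We work with the vertex ordering v_0 < v_1 < v_2 < v_3 < v_4. The simplices of K, each written with vertices in increasing order, are:

  0-simplices (5): [v_0], [v_1], [v_2], [v_3], [v_4]
  1-simplices (5): [v_0,v_1], [v_0,v_3], [v_1,v_2], [v_2,v_4], [v_3,v_4]

Hence C_0 ≅ Z^5, C_1 ≅ Z^5.

The boundary map ∂_1: C_1 → C_0 sends each edge [p,q] (with p < q) to q − p.
This gives a 5×5 integer matrix of rank 4; reducing to Smith normal form yields diagonal entries (1,1,1,1).

Now H_k = ker ∂_k / im ∂_{k+1}, so:

  H_0: rank C_0 − rank ∂_1 = 5 − 4 = 1, and the invariant factors of ∂_1 are all 1, so H_0 ≅ Z.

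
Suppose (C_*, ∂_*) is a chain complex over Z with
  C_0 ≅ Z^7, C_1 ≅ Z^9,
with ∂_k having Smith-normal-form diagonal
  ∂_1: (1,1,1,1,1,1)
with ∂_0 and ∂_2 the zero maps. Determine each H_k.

H_0: b_0 = 7 − 0 − 6 = 1; torsion from ∂_1 factors > 1: none. So H_0 ≅ Z.
H_1: b_1 = 9 − 6 − 0 = 3; torsion from ∂_2 factors > 1: none. So H_1 ≅ Z^3.

H_0 ≅ Z,  H_1 ≅ Z^3.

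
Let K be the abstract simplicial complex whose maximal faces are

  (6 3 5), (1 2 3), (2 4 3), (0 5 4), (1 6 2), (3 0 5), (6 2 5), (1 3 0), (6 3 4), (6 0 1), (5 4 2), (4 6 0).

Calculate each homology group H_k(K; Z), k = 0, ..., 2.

H_0 = Z,  H_1 = Z/2,  H_2 = 0.

K has 7 vertices, 18 edges, 12 triangles.
rank ∂_0 = 0, rank ∂_1 = 6 ⇒ b_0 = 7 − 0 − 6 = 1; all invariant factors of ∂_1 are 1 so no torsion. So H_0 ≅ Z.
rank ∂_1 = 6, rank ∂_2 = 12 ⇒ b_1 = 18 − 6 − 12 = 0; ∂_2 has invariant factor(s) [2] giving torsion. So H_1 ≅ Z/2.
rank ∂_2 = 12, rank ∂_3 = 0 ⇒ b_2 = 12 − 12 − 0 = 0. So H_2 ≅ 0.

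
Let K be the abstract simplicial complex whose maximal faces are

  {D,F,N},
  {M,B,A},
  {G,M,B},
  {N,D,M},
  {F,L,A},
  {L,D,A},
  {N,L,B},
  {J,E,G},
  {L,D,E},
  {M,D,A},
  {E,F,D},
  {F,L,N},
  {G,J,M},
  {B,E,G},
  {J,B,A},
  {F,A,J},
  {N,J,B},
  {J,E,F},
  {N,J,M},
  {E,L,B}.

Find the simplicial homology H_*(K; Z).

Fix the vertex order A < B < D < E < F < G < J < L < M < N and write every simplex with vertices in increasing order. Then dim K = 2 and the simplices of K are:

  0-simplices (10): A, B, D, E, F, G, J, L, M, N
  1-simplices (30): AB, AD, AF, AJ, AL, AM, BE, BG, BJ, BL, BM, BN, DE, DF, DL, DM, DN, EF, EG, EJ, EL, FJ, FL, FN, GJ, GM, JM, JN, LN, MN
  2-simplices (20): ABJ, ABM, ADL, ADM, AFJ, AFL, BEG, BEL, BGM, BJN, BLN, DEF, DEL, DFN, DMN, EFJ, EGJ, FLN, GJM, JMN

Hence C_0 ≅ Z^10, C_1 ≅ Z^30, C_2 ≅ Z^20.

Boundary ∂_1: C_1 → C_0 is given by ∂[p,q] = [q] − [p].
This gives a 10×30 integer matrix of rank 9; reducing to Smith normal form yields diagonal entries (1,1,1,1,1,1,1,1,1).

Boundary ∂_2: C_2 → C_1 acts by ∂[p,q,r] = [q,r] − [p,r] + [p,q]. For instance
  ∂EGJ = GJ − EJ + EG,
  ∂DFN = FN − DN + DF.
The resulting 30×20 matrix has rank 20, and its Smith normal form has invariant factors (1,1,1,1,1,1,1,1,1,1,1,1,1,1,1,1,1,1,1,2).

Reading off H_k = ker ∂_k / im ∂_{k+1}:

  H_0: rank C_0 − rank ∂_1 = 10 − 9 = 1, and the invariant factors of ∂_1 are all 1, so H_0 = Z.
  H_1: rank ker ∂_1 − rank ∂_2 = (30 − 9) − 20 = 1, and ∂_2 has invariant factor 2 > 1, so H_1 = Z ⊕ Z/2.
  H_2: rank ker ∂_2 − rank ∂_3 = (20 − 20) − 0 = 0, and there is no ∂_3, so H_2 = 0.

(K is a triangulation of the Klein bottle.)

H_0 = Z,  H_1 = Z ⊕ Z/2,  H_2 = 0.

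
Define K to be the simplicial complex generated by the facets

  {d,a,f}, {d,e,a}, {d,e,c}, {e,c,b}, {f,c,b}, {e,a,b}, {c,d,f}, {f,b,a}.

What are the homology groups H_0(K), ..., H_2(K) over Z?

H_0 = Z,  H_1 = 0,  H_2 = Z.

Order the vertices as a < b < c < d < e < f. Listing each simplex with vertices in this order, K has dimension 2 with simplices:

  0-simplices (6): a, b, c, d, e, f
  1-simplices (12): ab, ad, ae, af, bc, be, bf, cd, ce, cf, de, df
  2-simplices (8): abe, abf, ade, adf, bce, bcf, cde, cdf

so the chain groups are C_0 ≅ Z^6, C_1 ≅ Z^12, C_2 ≅ Z^8.

∂_1: C_1 → C_0 is given by ∂[p,q] = [q] − [p]. For instance
  ∂df = f − d.
This gives a 6×12 integer matrix of rank 5; reducing to Smith normal form yields diagonal entries (1,1,1,1,1).

∂_2: C_2 → C_1 sends each 2-simplex [p,q,r] to [q,r] − [p,r] + [p,q]. For instance
  ∂bcf = cf − bf + bc,
  ∂cdf = df − cf + cd.
As a 12×8 matrix over Z this has rank 7, with invariant factors (1,1,1,1,1,1,1).

Computing H_k = (kernel of ∂_k) / (image of ∂_{k+1}):

  H_0: rank C_0 − rank ∂_1 = 6 − 5 = 1, and the invariant factors of ∂_1 are all 1, so H_0 ≅ Z.
  H_1: rank ker ∂_1 − rank ∂_2 = (12 − 5) − 7 = 0, and the invariant factors of ∂_2 are all 1, so H_1 ≅ 0.
  H_2: rank ker ∂_2 − rank ∂_3 = (8 − 7) − 0 = 1, and there is no ∂_3, so H_2 ≅ Z.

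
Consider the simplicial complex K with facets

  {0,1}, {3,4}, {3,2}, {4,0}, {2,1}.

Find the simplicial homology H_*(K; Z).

H_0 ≅ Z,  H_1 ≅ Z.

Fix the vertex order 0 < 1 < 2 < 3 < 4 and write every simplex with vertices in increasing order. Then dim K = 1 and the simplices of K are:

  0-simplices (5): [0], [1], [2], [3], [4]
  1-simplices (5): [0,1], [0,4], [1,2], [2,3], [3,4]

giving chain groups C_0 ≅ Z^5, C_1 ≅ Z^5.

Boundary ∂_1: C_1 → C_0 is given by ∂[p,q] = [q] − [p]. For instance
  ∂[2,3] = [3] − [2].
The resulting 5×5 matrix has rank 4, and its Smith normal form has invariant factors (1,1,1,1).

From H_k ≅ ker(∂_k) / im(∂_{k+1}) we obtain:

  H_0: rank C_0 − rank ∂_1 = 5 − 4 = 1, and the invariant factors of ∂_1 are all 1, so H_0 ≅ Z.
  H_1: rank ker ∂_1 − rank ∂_2 = (5 − 4) − 0 = 1, and there is no ∂_2, so H_1 ≅ Z.

(K is a triangulation of the circle S^1.)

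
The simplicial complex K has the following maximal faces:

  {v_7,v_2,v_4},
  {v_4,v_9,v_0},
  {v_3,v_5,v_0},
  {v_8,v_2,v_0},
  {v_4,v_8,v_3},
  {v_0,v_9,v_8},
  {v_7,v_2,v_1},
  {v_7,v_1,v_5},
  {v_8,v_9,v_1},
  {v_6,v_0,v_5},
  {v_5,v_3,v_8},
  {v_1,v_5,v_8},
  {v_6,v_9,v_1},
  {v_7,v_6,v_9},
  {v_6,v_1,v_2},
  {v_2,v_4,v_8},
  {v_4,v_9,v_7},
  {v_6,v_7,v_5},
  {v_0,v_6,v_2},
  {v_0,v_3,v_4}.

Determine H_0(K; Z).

H_0 ≅ Z.

We work with the vertex ordering v_0 < v_1 < v_2 < v_3 < v_4 < v_5 < v_6 < v_7 < v_8 < v_9. The simplices of K, each written with vertices in increasing order, are:

  0-simplices (10): [v_0], [v_1], [v_2], [v_3], [v_4], [v_5], [v_6], [v_7], [v_8], [v_9]
  1-simplices (30): (30 of them)
  2-simplices (20): (20 of them)

Hence C_0 ≅ Z^10, C_1 ≅ Z^30, C_2 ≅ Z^20.

∂_1: C_1 → C_0 sends each edge [p,q] (with p < q) to q − p.
This gives a 10×30 integer matrix of rank 9; reducing to Smith normal form yields diagonal entries (1,1,1,1,1,1,1,1,1).

∂_2: C_2 → C_1 acts by ∂[p,q,r] = [q,r] − [p,r] + [p,q]. For instance
  ∂[v_0,v_3,v_4] = [v_3,v_4] − [v_0,v_4] + [v_0,v_3],
  ∂[v_2,v_4,v_8] = [v_4,v_8] − [v_2,v_8] + [v_2,v_4].
This gives a 30×20 integer matrix of rank 20; reducing to Smith normal form yields diagonal entries (1,1,1,1,1,1,1,1,1,1,1,1,1,1,1,1,1,1,1,2).

From H_k ≅ ker(∂_k) / im(∂_{k+1}) we obtain:

  H_0: rank C_0 − rank ∂_1 = 10 − 9 = 1, and the invariant factors of ∂_1 are all 1, so H_0 = Z.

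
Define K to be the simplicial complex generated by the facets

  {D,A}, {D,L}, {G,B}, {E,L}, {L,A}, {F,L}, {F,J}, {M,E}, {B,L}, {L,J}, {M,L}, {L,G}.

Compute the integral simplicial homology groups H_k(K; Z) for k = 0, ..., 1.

Take the total order A < B < D < E < F < G < J < L < M on the vertex set. Then K (dimension 1) consists of the simplices:

  0-simplices (9): A, B, D, E, F, G, J, L, M
  1-simplices (12): AD, AL, BG, BL, DL, EL, EM, FJ, FL, GL, JL, LM

so the chain groups are C_0 ≅ Z^9, C_1 ≅ Z^12.

∂_1: C_1 → C_0 sends each edge [p,q] (with p < q) to q − p.
As a 9×12 matrix over Z this has rank 8, with invariant factors (1,1,1,1,1,1,1,1).

From H_k ≅ ker(∂_k) / im(∂_{k+1}) we obtain:

  H_0: rank C_0 − rank ∂_1 = 9 − 8 = 1, and the invariant factors of ∂_1 are all 1, so H_0 = Z.
  H_1: rank ker ∂_1 − rank ∂_2 = (12 − 8) − 0 = 4, and there is no ∂_2, so H_1 = Z^4.

As a check, the Euler characteristic is 9 − 12 = -3, which agrees with 1 − 4 = -3.

H_0 ≅ Z,  H_1 ≅ Z^4.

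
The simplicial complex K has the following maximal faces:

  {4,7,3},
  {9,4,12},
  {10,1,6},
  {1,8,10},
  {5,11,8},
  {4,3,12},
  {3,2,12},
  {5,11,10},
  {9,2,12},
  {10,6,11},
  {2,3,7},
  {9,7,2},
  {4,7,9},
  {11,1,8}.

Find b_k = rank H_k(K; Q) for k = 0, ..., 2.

Take the total order 1 < 2 < 3 < 4 < 5 < 6 < 7 < 8 < 9 < 10 < 11 < 12 on the vertex set. Then K (dimension 2) consists of the simplices:

  0-simplices (12): [1], [2], [3], [4], [5], [6], [7], [8], [9], [10], [11], [12]
  1-simplices (24): (24 of them)
  2-simplices (14): [1,6,10], [1,8,10], [1,8,11], [2,3,7], [2,3,12], [2,7,9], [2,9,12], [3,4,7], [3,4,12], [4,7,9], [4,9,12], [5,8,11], [5,10,11], [6,10,11]

giving chain groups C_0 ≅ Z^12, C_1 ≅ Z^24, C_2 ≅ Z^14.

Boundary ∂_1: C_1 → C_0 maps an edge to its endpoints' difference, ∂[p,q] = q − p.
The resulting 12×24 matrix has rank 10, and its Smith normal form has invariant factors (1,1,1,1,1,1,1,1,1,1).

∂_2: C_2 → C_1 acts by ∂[p,q,r] = [q,r] − [p,r] + [p,q]. For instance
  ∂[2,9,12] = [9,12] − [2,12] + [2,9],
  ∂[3,4,7] = [4,7] − [3,7] + [3,4].
As a 24×14 matrix over Z this has rank 13, with invariant factors (1,1,1,1,1,1,1,1,1,1,1,1,1).

Computing H_k = (kernel of ∂_k) / (image of ∂_{k+1}):

  H_0: rank C_0 − rank ∂_1 = 12 − 10 = 2, and the invariant factors of ∂_1 are all 1, so H_0 ≅ Z^2.
  H_1: rank ker ∂_1 − rank ∂_2 = (24 − 10) − 13 = 1, and the invariant factors of ∂_2 are all 1, so H_1 ≅ Z.
  H_2: rank ker ∂_2 − rank ∂_3 = (14 − 13) − 0 = 1, and there is no ∂_3, so H_2 ≅ Z.

(K is a triangulation of the disjoint union of the 2-sphere S^2 and the cylinder S^1 x I.)

Hence the Betti numbers are b_0 = 2, b_1 = 1, b_2 = 1.

b_0 = 2, b_1 = 1, b_2 = 1.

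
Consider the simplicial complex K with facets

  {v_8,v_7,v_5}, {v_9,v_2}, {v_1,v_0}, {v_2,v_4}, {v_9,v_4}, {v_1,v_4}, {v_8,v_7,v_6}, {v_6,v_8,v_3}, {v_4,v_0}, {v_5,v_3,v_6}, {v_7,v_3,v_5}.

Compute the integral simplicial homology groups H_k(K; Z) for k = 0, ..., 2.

H_0 ≅ Z^2,  H_1 ≅ Z^3,  H_2 = 0.

Take the total order v_0 < v_1 < v_2 < v_3 < v_4 < v_5 < v_6 < v_7 < v_8 < v_9 on the vertex set. Then K (dimension 2) consists of the simplices:

  0-simplices (10): [v_0], [v_1], [v_2], [v_3], [v_4], [v_5], [v_6], [v_7], [v_8], [v_9]
  1-simplices (16): (16 of them)
  2-simplices (5): [v_3,v_5,v_6], [v_3,v_5,v_7], [v_3,v_6,v_8], [v_5,v_7,v_8], [v_6,v_7,v_8]

so the chain groups are C_0 ≅ Z^10, C_1 ≅ Z^16, C_2 ≅ Z^5.

Boundary ∂_1: C_1 → C_0 maps an edge to its endpoints' difference, ∂[p,q] = q − p.
As a 10×16 matrix over Z this has rank 8, with invariant factors (1,1,1,1,1,1,1,1).

∂_2: C_2 → C_1 sends each 2-simplex [p,q,r] to [q,r] − [p,r] + [p,q]. For instance
  ∂[v_3,v_6,v_8] = [v_6,v_8] − [v_3,v_8] + [v_3,v_6],
  ∂[v_3,v_5,v_6] = [v_5,v_6] − [v_3,v_6] + [v_3,v_5].
The 16×5 boundary matrix has rank 5 and Smith normal form diag(1,1,1,1,1).

Reading off H_k = ker ∂_k / im ∂_{k+1}:

  H_0: rank C_0 − rank ∂_1 = 10 − 8 = 2, and the invariant factors of ∂_1 are all 1, so H_0 = Z^2.
  H_1: rank ker ∂_1 − rank ∂_2 = (16 − 8) − 5 = 3, and the invariant factors of ∂_2 are all 1, so H_1 = Z^3.
  H_2: rank ker ∂_2 − rank ∂_3 = (5 − 5) − 0 = 0, and there is no ∂_3, so H_2 = 0.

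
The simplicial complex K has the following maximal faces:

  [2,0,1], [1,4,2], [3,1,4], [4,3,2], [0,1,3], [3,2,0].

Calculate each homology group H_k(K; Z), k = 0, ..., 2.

Fix the vertex order 0 < 1 < 2 < 3 < 4 and write every simplex with vertices in increasing order. Then dim K = 2 and the simplices of K are:

  0-simplices (5): [0], [1], [2], [3], [4]
  1-simplices (9): [0,1], [0,2], [0,3], [1,2], [1,3], [1,4], [2,3], [2,4], [3,4]
  2-simplices (6): [0,1,2], [0,1,3], [0,2,3], [1,2,4], [1,3,4], [2,3,4]

giving chain groups C_0 ≅ Z^5, C_1 ≅ Z^9, C_2 ≅ Z^6.

Boundary ∂_1: C_1 → C_0 maps an edge to its endpoints' difference, ∂[p,q] = q − p.
This gives a 5×9 integer matrix of rank 4; reducing to Smith normal form yields diagonal entries (1,1,1,1).

∂_2: C_2 → C_1 maps a triangle to the signed sum of its edges. For instance
  ∂[0,1,3] = [1,3] − [0,3] + [0,1],
  ∂[1,3,4] = [3,4] − [1,4] + [1,3].
The 9×6 boundary matrix has rank 5 and Smith normal form diag(1,1,1,1,1).

Computing H_k = (kernel of ∂_k) / (image of ∂_{k+1}):

  H_0: rank C_0 − rank ∂_1 = 5 − 4 = 1, and the invariant factors of ∂_1 are all 1, so H_0 = Z.
  H_1: rank ker ∂_1 − rank ∂_2 = (9 − 4) − 5 = 0, and the invariant factors of ∂_2 are all 1, so H_1 = 0.
  H_2: rank ker ∂_2 − rank ∂_3 = (6 − 5) − 0 = 1, and there is no ∂_3, so H_2 = Z.

As a check, the Euler characteristic is 5 − 9 + 6 = 2, which agrees with 1 − 0 + 1 = 2.

H_0 ≅ Z,  H_1 = 0,  H_2 ≅ Z.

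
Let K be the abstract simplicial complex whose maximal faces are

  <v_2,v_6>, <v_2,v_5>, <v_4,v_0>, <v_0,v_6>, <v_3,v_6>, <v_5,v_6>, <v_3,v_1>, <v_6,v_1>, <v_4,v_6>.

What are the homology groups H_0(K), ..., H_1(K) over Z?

H_0 ≅ Z,  H_1 ≅ Z^3.

Fix the vertex order v_0 < v_1 < v_2 < v_3 < v_4 < v_5 < v_6 and write every simplex with vertices in increasing order. Then dim K = 1 and the simplices of K are:

  0-simplices (7): [v_0], [v_1], [v_2], [v_3], [v_4], [v_5], [v_6]
  1-simplices (9): [v_0,v_4], [v_0,v_6], [v_1,v_3], [v_1,v_6], [v_2,v_5], [v_2,v_6], [v_3,v_6], [v_4,v_6], [v_5,v_6]

so the chain groups are C_0 ≅ Z^7, C_1 ≅ Z^9.

Boundary ∂_1: C_1 → C_0 is given by ∂[p,q] = [q] − [p]. For instance
  ∂[v_2,v_6] = [v_6] − [v_2].
This gives a 7×9 integer matrix of rank 6; reducing to Smith normal form yields diagonal entries (1,1,1,1,1,1).

Reading off H_k = ker ∂_k / im ∂_{k+1}:

  H_0: rank C_0 − rank ∂_1 = 7 − 6 = 1, and the invariant factors of ∂_1 are all 1, so H_0 = Z.
  H_1: rank ker ∂_1 − rank ∂_2 = (9 − 6) − 0 = 3, and there is no ∂_2, so H_1 = Z^3.

As a check, the Euler characteristic is 7 − 9 = -2, which agrees with 1 − 3 = -2.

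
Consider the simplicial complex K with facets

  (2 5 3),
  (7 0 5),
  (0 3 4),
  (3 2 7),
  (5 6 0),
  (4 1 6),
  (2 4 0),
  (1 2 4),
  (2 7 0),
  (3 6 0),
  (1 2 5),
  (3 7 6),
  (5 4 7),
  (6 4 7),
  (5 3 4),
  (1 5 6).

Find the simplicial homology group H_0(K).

Order the vertices as 0 < 1 < 2 < 3 < 4 < 5 < 6 < 7. Listing each simplex with vertices in this order, K has dimension 2 with simplices:

  0-simplices (8): [0], [1], [2], [3], [4], [5], [6], [7]
  1-simplices (24): (24 of them)
  2-simplices (16): [0,2,4], [0,2,7], [0,3,4], [0,3,6], [0,5,6], [0,5,7], [1,2,4], [1,2,5], [1,4,6], [1,5,6], [2,3,5], [2,3,7], [3,4,5], [3,6,7], [4,5,7], [4,6,7]

giving chain groups C_0 ≅ Z^8, C_1 ≅ Z^24, C_2 ≅ Z^16.

The boundary map ∂_1: C_1 → C_0 sends each edge [p,q] (with p < q) to q − p. For instance
  ∂[1,4] = [4] − [1].
As a 8×24 matrix over Z this has rank 7, with invariant factors (1,1,1,1,1,1,1).

∂_2: C_2 → C_1 sends each 2-simplex [p,q,r] to [q,r] − [p,r] + [p,q]. For instance
  ∂[1,2,5] = [2,5] − [1,5] + [1,2],
  ∂[0,5,6] = [5,6] − [0,6] + [0,5].
The resulting 24×16 matrix has rank 15, and its Smith normal form has invariant factors (1,1,1,1,1,1,1,1,1,1,1,1,1,1,1).

Now H_k = ker ∂_k / im ∂_{k+1}, so:

  H_0: rank C_0 − rank ∂_1 = 8 − 7 = 1, and the invariant factors of ∂_1 are all 1, so H_0 = Z.

(K is a triangulation of the torus T^2.)

H_0 ≅ Z.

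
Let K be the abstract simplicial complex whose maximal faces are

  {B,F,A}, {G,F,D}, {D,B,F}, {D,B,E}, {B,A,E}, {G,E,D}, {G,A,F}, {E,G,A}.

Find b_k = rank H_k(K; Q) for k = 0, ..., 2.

Fix the vertex order A < B < D < E < F < G and write every simplex with vertices in increasing order. Then dim K = 2 and the simplices of K are:

  0-simplices (6): A, B, D, E, F, G
  1-simplices (12): AB, AE, AF, AG, BD, BE, BF, DE, DF, DG, EG, FG
  2-simplices (8): ABE, ABF, AEG, AFG, BDE, BDF, DEG, DFG

Hence C_0 ≅ Z^6, C_1 ≅ Z^12, C_2 ≅ Z^8.

The boundary map ∂_1: C_1 → C_0 is given by ∂[p,q] = [q] − [p].
As a 6×12 matrix over Z this has rank 5, with invariant factors (1,1,1,1,1).

Boundary ∂_2: C_2 → C_1 sends each 2-simplex [p,q,r] to [q,r] − [p,r] + [p,q]. For instance
  ∂BDF = DF − BF + BD,
  ∂DEG = EG − DG + DE.
The 12×8 boundary matrix has rank 7 and Smith normal form diag(1,1,1,1,1,1,1).

Reading off H_k = ker ∂_k / im ∂_{k+1}:

  H_0: rank C_0 − rank ∂_1 = 6 − 5 = 1, and the invariant factors of ∂_1 are all 1, so H_0 = Z.
  H_1: rank ker ∂_1 − rank ∂_2 = (12 − 5) − 7 = 0, and the invariant factors of ∂_2 are all 1, so H_1 = 0.
  H_2: rank ker ∂_2 − rank ∂_3 = (8 − 7) − 0 = 1, and there is no ∂_3, so H_2 = Z.

Hence the Betti numbers are b_0 = 1, b_1 = 0, b_2 = 1.

b_0 = 1, b_1 = 0, b_2 = 1.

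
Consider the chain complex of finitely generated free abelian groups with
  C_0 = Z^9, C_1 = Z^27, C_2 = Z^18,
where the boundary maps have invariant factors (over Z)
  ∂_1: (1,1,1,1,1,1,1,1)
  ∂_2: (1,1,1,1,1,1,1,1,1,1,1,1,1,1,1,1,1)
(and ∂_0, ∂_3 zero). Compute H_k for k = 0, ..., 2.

H_0: b_0 = 9 − 0 − 8 = 1; torsion from ∂_1 factors > 1: none. So H_0 ≅ Z.
H_1: b_1 = 27 − 8 − 17 = 2; torsion from ∂_2 factors > 1: none. So H_1 ≅ Z^2.
H_2: b_2 = 18 − 17 − 0 = 1; torsion from ∂_3 factors > 1: none. So H_2 ≅ Z.

H_0 ≅ Z,  H_1 ≅ Z^2,  H_2 ≅ Z.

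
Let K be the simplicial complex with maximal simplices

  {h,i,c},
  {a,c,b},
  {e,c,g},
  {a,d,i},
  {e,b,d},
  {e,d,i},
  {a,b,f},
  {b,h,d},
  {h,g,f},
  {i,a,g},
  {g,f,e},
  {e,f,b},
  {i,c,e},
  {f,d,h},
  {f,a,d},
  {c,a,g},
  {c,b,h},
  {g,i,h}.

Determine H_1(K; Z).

Take the total order a < b < c < d < e < f < g < h < i on the vertex set. Then K (dimension 2) consists of the simplices:

  0-simplices (9): a, b, c, d, e, f, g, h, i
  1-simplices (27): ab, ac, ad, af, ag, ai, bc, bd, be, bf, bh, ce, cg, ch, ci, de, df, dh, di, ef, eg, ei, fg, fh, gh, gi, hi
  2-simplices (18): abc, abf, acg, adf, adi, agi, bch, bde, bdh, bef, ceg, cei, chi, dei, dfh, efg, fgh, ghi

giving chain groups C_0 ≅ Z^9, C_1 ≅ Z^27, C_2 ≅ Z^18.

∂_1: C_1 → C_0 sends each edge [p,q] (with p < q) to q − p. For instance
  ∂ei = i − e.
The resulting 9×27 matrix has rank 8, and its Smith normal form has invariant factors (1,1,1,1,1,1,1,1).

∂_2: C_2 → C_1 acts by ∂[p,q,r] = [q,r] − [p,r] + [p,q]. For instance
  ∂abf = bf − af + ab,
  ∂bef = ef − bf + be.
This gives a 27×18 integer matrix of rank 18; reducing to Smith normal form yields diagonal entries (1,1,1,1,1,1,1,1,1,1,1,1,1,1,1,1,1,2).

From H_k ≅ ker(∂_k) / im(∂_{k+1}) we obtain:

  H_1: rank ker ∂_1 − rank ∂_2 = (27 − 8) − 18 = 1, and ∂_2 has invariant factor 2 > 1, so H_1 ≅ Z × Z/2.

(K is a triangulation of the Klein bottle.)

H_1 = Z × Z/2.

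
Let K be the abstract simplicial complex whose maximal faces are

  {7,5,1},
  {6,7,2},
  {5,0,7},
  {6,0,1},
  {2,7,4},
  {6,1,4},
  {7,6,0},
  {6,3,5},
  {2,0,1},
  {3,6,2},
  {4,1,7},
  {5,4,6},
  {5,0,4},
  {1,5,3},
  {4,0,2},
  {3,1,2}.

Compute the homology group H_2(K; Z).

H_2 ≅ Z.

K has 8 vertices, 24 edges, 16 triangles.
rank ∂_2 = 15, rank ∂_3 = 0 ⇒ b_2 = 16 − 15 − 0 = 1. So H_2 = Z.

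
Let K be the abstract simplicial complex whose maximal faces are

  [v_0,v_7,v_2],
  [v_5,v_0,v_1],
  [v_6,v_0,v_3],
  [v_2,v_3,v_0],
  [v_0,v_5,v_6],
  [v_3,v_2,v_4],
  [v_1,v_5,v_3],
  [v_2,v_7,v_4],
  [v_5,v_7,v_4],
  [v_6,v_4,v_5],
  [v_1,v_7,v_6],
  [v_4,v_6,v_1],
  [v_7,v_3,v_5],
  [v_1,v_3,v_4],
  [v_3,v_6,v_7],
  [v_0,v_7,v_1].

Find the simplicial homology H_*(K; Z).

H_0 ≅ Z,  H_1 ≅ Z^2,  H_2 ≅ Z.

Order the vertices as v_0 < v_1 < v_2 < v_3 < v_4 < v_5 < v_6 < v_7. Listing each simplex with vertices in this order, K has dimension 2 with simplices:

  0-simplices (8): [v_0], [v_1], [v_2], [v_3], [v_4], [v_5], [v_6], [v_7]
  1-simplices (24): (24 of them)
  2-simplices (16): (16 of them)

giving chain groups C_0 ≅ Z^8, C_1 ≅ Z^24, C_2 ≅ Z^16.

The boundary map ∂_1: C_1 → C_0 maps an edge to its endpoints' difference, ∂[p,q] = q − p.
As a 8×24 matrix over Z this has rank 7, with invariant factors (1,1,1,1,1,1,1).

Boundary ∂_2: C_2 → C_1 maps a triangle to the signed sum of its edges. For instance
  ∂[v_1,v_4,v_6] = [v_4,v_6] − [v_1,v_6] + [v_1,v_4],
  ∂[v_0,v_2,v_3] = [v_2,v_3] − [v_0,v_3] + [v_0,v_2].
As a 24×16 matrix over Z this has rank 15, with invariant factors (1,1,1,1,1,1,1,1,1,1,1,1,1,1,1).

Computing H_k = (kernel of ∂_k) / (image of ∂_{k+1}):

  H_0: rank C_0 − rank ∂_1 = 8 − 7 = 1, and the invariant factors of ∂_1 are all 1, so H_0 ≅ Z.
  H_1: rank ker ∂_1 − rank ∂_2 = (24 − 7) − 15 = 2, and the invariant factors of ∂_2 are all 1, so H_1 ≅ Z^2.
  H_2: rank ker ∂_2 − rank ∂_3 = (16 − 15) − 0 = 1, and there is no ∂_3, so H_2 ≅ Z.

(K is a triangulation of the torus T^2.)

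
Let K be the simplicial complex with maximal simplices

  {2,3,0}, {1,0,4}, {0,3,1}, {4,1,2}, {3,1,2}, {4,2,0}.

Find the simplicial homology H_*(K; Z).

Fix the vertex order 0 < 1 < 2 < 3 < 4 and write every simplex with vertices in increasing order. Then dim K = 2 and the simplices of K are:

  0-simplices (5): [0], [1], [2], [3], [4]
  1-simplices (9): [0,1], [0,2], [0,3], [0,4], [1,2], [1,3], [1,4], [2,3], [2,4]
  2-simplices (6): [0,1,3], [0,1,4], [0,2,3], [0,2,4], [1,2,3], [1,2,4]

Hence C_0 ≅ Z^5, C_1 ≅ Z^9, C_2 ≅ Z^6.

Boundary ∂_1: C_1 → C_0 is given by ∂[p,q] = [q] − [p]. For instance
  ∂[1,2] = [2] − [1].
The 5×9 boundary matrix has rank 4 and Smith normal form diag(1,1,1,1).

Boundary ∂_2: C_2 → C_1 acts by ∂[p,q,r] = [q,r] − [p,r] + [p,q]. For instance
  ∂[1,2,4] = [2,4] − [1,4] + [1,2],
  ∂[0,1,3] = [1,3] − [0,3] + [0,1].
This gives a 9×6 integer matrix of rank 5; reducing to Smith normal form yields diagonal entries (1,1,1,1,1).

Reading off H_k = ker ∂_k / im ∂_{k+1}:

  H_0: rank C_0 − rank ∂_1 = 5 − 4 = 1, and the invariant factors of ∂_1 are all 1, so H_0 = Z.
  H_1: rank ker ∂_1 − rank ∂_2 = (9 − 4) − 5 = 0, and the invariant factors of ∂_2 are all 1, so H_1 = 0.
  H_2: rank ker ∂_2 − rank ∂_3 = (6 − 5) − 0 = 1, and there is no ∂_3, so H_2 = Z.

(K is a triangulation of the 2-sphere S^2.)

H_0 ≅ Z,  H_1 = 0,  H_2 ≅ Z.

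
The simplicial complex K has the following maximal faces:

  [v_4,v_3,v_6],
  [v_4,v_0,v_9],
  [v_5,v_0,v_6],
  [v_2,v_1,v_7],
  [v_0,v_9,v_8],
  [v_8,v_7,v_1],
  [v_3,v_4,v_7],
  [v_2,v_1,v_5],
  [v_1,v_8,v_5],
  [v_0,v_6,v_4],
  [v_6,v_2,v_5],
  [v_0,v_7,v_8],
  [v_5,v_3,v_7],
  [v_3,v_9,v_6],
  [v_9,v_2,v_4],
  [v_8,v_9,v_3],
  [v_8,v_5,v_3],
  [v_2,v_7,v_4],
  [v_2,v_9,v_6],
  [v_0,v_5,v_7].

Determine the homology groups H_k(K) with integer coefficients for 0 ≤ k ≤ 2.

Fix the vertex order v_0 < v_1 < v_2 < v_3 < v_4 < v_5 < v_6 < v_7 < v_8 < v_9 and write every simplex with vertices in increasing order. Then dim K = 2 and the simplices of K are:

  0-simplices (10): [v_0], [v_1], [v_2], [v_3], [v_4], [v_5], [v_6], [v_7], [v_8], [v_9]
  1-simplices (30): (30 of them)
  2-simplices (20): (20 of them)

Hence C_0 ≅ Z^10, C_1 ≅ Z^30, C_2 ≅ Z^20.

∂_1: C_1 → C_0 maps an edge to its endpoints' difference, ∂[p,q] = q − p. For instance
  ∂[v_0,v_5] = [v_5] − [v_0].
The 10×30 boundary matrix has rank 9 and Smith normal form diag(1,1,1,1,1,1,1,1,1).

∂_2: C_2 → C_1 sends each 2-simplex [p,q,r] to [q,r] − [p,r] + [p,q]. For instance
  ∂[v_1,v_7,v_8] = [v_7,v_8] − [v_1,v_8] + [v_1,v_7],
  ∂[v_3,v_5,v_8] = [v_5,v_8] − [v_3,v_8] + [v_3,v_5].
The 30×20 boundary matrix has rank 20 and Smith normal form diag(1,1,1,1,1,1,1,1,1,1,1,1,1,1,1,1,1,1,1,2).

Now H_k = ker ∂_k / im ∂_{k+1}, so:

  H_0: rank C_0 − rank ∂_1 = 10 − 9 = 1, and the invariant factors of ∂_1 are all 1, so H_0 ≅ Z.
  H_1: rank ker ∂_1 − rank ∂_2 = (30 − 9) − 20 = 1, and ∂_2 has invariant factor 2 > 1, so H_1 ≅ Z ⊕ Z/2Z.
  H_2: rank ker ∂_2 − rank ∂_3 = (20 − 20) − 0 = 0, and there is no ∂_3, so H_2 ≅ 0.

As a check, the Euler characteristic is 10 − 30 + 20 = 0, which agrees with 1 − 1 + 0 = 0.

H_0 = Z,  H_1 = Z ⊕ Z/2Z,  H_2 = 0.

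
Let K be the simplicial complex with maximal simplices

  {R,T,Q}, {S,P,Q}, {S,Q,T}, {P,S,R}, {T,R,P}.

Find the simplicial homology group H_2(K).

H_2 = 0.

Take the total order P < Q < R < S < T on the vertex set. Then K (dimension 2) consists of the simplices:

  0-simplices (5): P, Q, R, S, T
  1-simplices (10): PQ, PR, PS, PT, QR, QS, QT, RS, RT, ST
  2-simplices (5): PQS, PRS, PRT, QRT, QST

giving chain groups C_0 ≅ Z^5, C_1 ≅ Z^10, C_2 ≅ Z^5.

Boundary ∂_1: C_1 → C_0 maps an edge to its endpoints' difference, ∂[p,q] = q − p.
This gives a 5×10 integer matrix of rank 4; reducing to Smith normal form yields diagonal entries (1,1,1,1).

The boundary map ∂_2: C_2 → C_1 maps a triangle to the signed sum of its edges. For instance
  ∂QST = ST − QT + QS,
  ∂PQS = QS − PS + PQ.
The 10×5 boundary matrix has rank 5 and Smith normal form diag(1,1,1,1,1).

Reading off H_k = ker ∂_k / im ∂_{k+1}:

  H_2: rank ker ∂_2 − rank ∂_3 = (5 − 5) − 0 = 0, and there is no ∂_3, so H_2 = 0.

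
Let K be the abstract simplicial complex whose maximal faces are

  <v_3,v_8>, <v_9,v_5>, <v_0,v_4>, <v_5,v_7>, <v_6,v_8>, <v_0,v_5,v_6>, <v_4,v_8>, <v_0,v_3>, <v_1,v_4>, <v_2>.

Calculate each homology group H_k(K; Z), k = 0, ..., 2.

H_0 = Z^2,  H_1 = Z^2,  H_2 = 0.

Take the total order v_0 < v_1 < v_2 < v_3 < v_4 < v_5 < v_6 < v_7 < v_8 < v_9 on the vertex set. Then K (dimension 2) consists of the simplices:

  0-simplices (10): [v_0], [v_1], [v_2], [v_3], [v_4], [v_5], [v_6], [v_7], [v_8], [v_9]
  1-simplices (11): [v_0,v_3], [v_0,v_4], [v_0,v_5], [v_0,v_6], [v_1,v_4], [v_3,v_8], [v_4,v_8], [v_5,v_6], [v_5,v_7], [v_5,v_9], [v_6,v_8]
  2-simplices (1): [v_0,v_5,v_6]

giving chain groups C_0 ≅ Z^10, C_1 ≅ Z^11, C_2 ≅ Z^1.

Boundary ∂_1: C_1 → C_0 sends each edge [p,q] (with p < q) to q − p. For instance
  ∂[v_5,v_7] = [v_7] − [v_5].
The 10×11 boundary matrix has rank 8 and Smith normal form diag(1,1,1,1,1,1,1,1).

Boundary ∂_2: C_2 → C_1 maps a triangle to the signed sum of its edges. For instance
  ∂[v_0,v_5,v_6] = [v_5,v_6] − [v_0,v_6] + [v_0,v_5].
The 11×1 boundary matrix has rank 1 and Smith normal form diag(1).

From H_k ≅ ker(∂_k) / im(∂_{k+1}) we obtain:

  H_0: rank C_0 − rank ∂_1 = 10 − 8 = 2, and the invariant factors of ∂_1 are all 1, so H_0 ≅ Z^2.
  H_1: rank ker ∂_1 − rank ∂_2 = (11 − 8) − 1 = 2, and the invariant factors of ∂_2 are all 1, so H_1 ≅ Z^2.
  H_2: rank ker ∂_2 − rank ∂_3 = (1 − 1) − 0 = 0, and there is no ∂_3, so H_2 ≅ 0.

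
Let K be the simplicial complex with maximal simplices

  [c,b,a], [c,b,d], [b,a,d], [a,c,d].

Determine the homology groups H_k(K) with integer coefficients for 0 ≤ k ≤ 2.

H_0 = Z,  H_1 = 0,  H_2 = Z.

Order the vertices as a < b < c < d. Listing each simplex with vertices in this order, K has dimension 2 with simplices:

  0-simplices (4): a, b, c, d
  1-simplices (6): ab, ac, ad, bc, bd, cd
  2-simplices (4): abc, abd, acd, bcd

so the chain groups are C_0 ≅ Z^4, C_1 ≅ Z^6, C_2 ≅ Z^4.

The boundary map ∂_1: C_1 → C_0 sends each edge [p,q] (with p < q) to q − p. For instance
  ∂ab = b − a.
As a 4×6 matrix over Z this has rank 3, with invariant factors (1,1,1).

Boundary ∂_2: C_2 → C_1 maps a triangle to the signed sum of its edges. For instance
  ∂abd = bd − ad + ab,
  ∂bcd = cd − bd + bc.
The resulting 6×4 matrix has rank 3, and its Smith normal form has invariant factors (1,1,1).

Now H_k = ker ∂_k / im ∂_{k+1}, so:

  H_0: rank C_0 − rank ∂_1 = 4 − 3 = 1, and the invariant factors of ∂_1 are all 1, so H_0 ≅ Z.
  H_1: rank ker ∂_1 − rank ∂_2 = (6 − 3) − 3 = 0, and the invariant factors of ∂_2 are all 1, so H_1 ≅ 0.
  H_2: rank ker ∂_2 − rank ∂_3 = (4 − 3) − 0 = 1, and there is no ∂_3, so H_2 ≅ Z.

(K is a triangulation of the 2-sphere S^2.)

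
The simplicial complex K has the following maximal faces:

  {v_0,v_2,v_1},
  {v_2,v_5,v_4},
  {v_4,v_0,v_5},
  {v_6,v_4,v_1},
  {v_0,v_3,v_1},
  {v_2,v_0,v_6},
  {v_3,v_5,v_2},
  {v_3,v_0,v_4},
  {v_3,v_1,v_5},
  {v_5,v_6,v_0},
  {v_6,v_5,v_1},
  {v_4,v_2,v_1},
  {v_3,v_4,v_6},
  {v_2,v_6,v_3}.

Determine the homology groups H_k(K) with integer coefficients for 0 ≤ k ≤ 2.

Take the total order v_0 < v_1 < v_2 < v_3 < v_4 < v_5 < v_6 on the vertex set. Then K (dimension 2) consists of the simplices:

  0-simplices (7): [v_0], [v_1], [v_2], [v_3], [v_4], [v_5], [v_6]
  1-simplices (21): (21 of them)
  2-simplices (14): (14 of them)

giving chain groups C_0 ≅ Z^7, C_1 ≅ Z^21, C_2 ≅ Z^14.

∂_1: C_1 → C_0 maps an edge to its endpoints' difference, ∂[p,q] = q − p.
As a 7×21 matrix over Z this has rank 6, with invariant factors (1,1,1,1,1,1).

∂_2: C_2 → C_1 sends each 2-simplex [p,q,r] to [q,r] − [p,r] + [p,q]. For instance
  ∂[v_1,v_3,v_5] = [v_3,v_5] − [v_1,v_5] + [v_1,v_3],
  ∂[v_0,v_3,v_4] = [v_3,v_4] − [v_0,v_4] + [v_0,v_3].
The resulting 21×14 matrix has rank 13, and its Smith normal form has invariant factors (1,1,1,1,1,1,1,1,1,1,1,1,1).

From H_k ≅ ker(∂_k) / im(∂_{k+1}) we obtain:

  H_0: rank C_0 − rank ∂_1 = 7 − 6 = 1, and the invariant factors of ∂_1 are all 1, so H_0 ≅ Z.
  H_1: rank ker ∂_1 − rank ∂_2 = (21 − 6) − 13 = 2, and the invariant factors of ∂_2 are all 1, so H_1 ≅ Z^2.
  H_2: rank ker ∂_2 − rank ∂_3 = (14 − 13) − 0 = 1, and there is no ∂_3, so H_2 ≅ Z.

H_0 ≅ Z,  H_1 ≅ Z^2,  H_2 ≅ Z.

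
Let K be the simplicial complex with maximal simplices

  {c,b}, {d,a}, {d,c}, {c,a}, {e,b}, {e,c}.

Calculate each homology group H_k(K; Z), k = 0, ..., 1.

Fix the vertex order a < b < c < d < e and write every simplex with vertices in increasing order. Then dim K = 1 and the simplices of K are:

  0-simplices (5): a, b, c, d, e
  1-simplices (6): ac, ad, bc, be, cd, ce

Hence C_0 ≅ Z^5, C_1 ≅ Z^6.

∂_1: C_1 → C_0 maps an edge to its endpoints' difference, ∂[p,q] = q − p. For instance
  ∂ad = d − a.
As a 5×6 matrix over Z this has rank 4, with invariant factors (1,1,1,1).

Now H_k = ker ∂_k / im ∂_{k+1}, so:

  H_0: rank C_0 − rank ∂_1 = 5 − 4 = 1, and the invariant factors of ∂_1 are all 1, so H_0 = Z.
  H_1: rank ker ∂_1 − rank ∂_2 = (6 − 4) − 0 = 2, and there is no ∂_2, so H_1 = Z^2.

(K is a triangulation of a wedge of 2 circles.)

H_0 ≅ Z,  H_1 ≅ Z^2.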